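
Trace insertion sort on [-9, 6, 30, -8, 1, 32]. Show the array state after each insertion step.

First element -9 is already 'sorted'
Insert 6: shifted 0 elements -> [-9, 6, 30, -8, 1, 32]
Insert 30: shifted 0 elements -> [-9, 6, 30, -8, 1, 32]
Insert -8: shifted 2 elements -> [-9, -8, 6, 30, 1, 32]
Insert 1: shifted 2 elements -> [-9, -8, 1, 6, 30, 32]
Insert 32: shifted 0 elements -> [-9, -8, 1, 6, 30, 32]


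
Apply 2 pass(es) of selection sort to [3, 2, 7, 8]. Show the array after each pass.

Pass 1: Select minimum 2 at index 1, swap -> [2, 3, 7, 8]
Pass 2: Select minimum 3 at index 1, swap -> [2, 3, 7, 8]


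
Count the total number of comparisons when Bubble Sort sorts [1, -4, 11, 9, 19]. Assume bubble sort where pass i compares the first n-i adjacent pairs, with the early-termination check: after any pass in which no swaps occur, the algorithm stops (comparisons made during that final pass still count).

Pass 1: compare adjacent pairs (0,1)..(3,4) = 4 comparison(s), 2 swap(s) -> [-4, 1, 9, 11, 19]
Pass 2: compare adjacent pairs (0,1)..(2,3) = 3 comparison(s), 0 swap(s) -> [-4, 1, 9, 11, 19]
No swaps in this pass, so bubble sort stops here.
Total comparisons: 4 + 3 = 7


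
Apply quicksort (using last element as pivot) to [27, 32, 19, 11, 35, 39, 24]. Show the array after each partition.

Partition 1: pivot=24 at index 2 -> [19, 11, 24, 32, 35, 39, 27]
Partition 2: pivot=11 at index 0 -> [11, 19, 24, 32, 35, 39, 27]
Partition 3: pivot=27 at index 3 -> [11, 19, 24, 27, 35, 39, 32]
Partition 4: pivot=32 at index 4 -> [11, 19, 24, 27, 32, 39, 35]
Partition 5: pivot=35 at index 5 -> [11, 19, 24, 27, 32, 35, 39]


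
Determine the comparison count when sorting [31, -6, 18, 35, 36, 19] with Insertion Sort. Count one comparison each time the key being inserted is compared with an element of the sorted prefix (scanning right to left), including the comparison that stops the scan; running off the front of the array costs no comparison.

Insert -6: 31 > -6 (shift), reached front = 1 comparison(s) -> [-6, 31, 18, 35, 36, 19]
Insert 18: 31 > 18 (shift), -6 <= 18 (stop) = 2 comparison(s) -> [-6, 18, 31, 35, 36, 19]
Insert 35: 31 <= 35 (stop) = 1 comparison(s) -> [-6, 18, 31, 35, 36, 19]
Insert 36: 35 <= 36 (stop) = 1 comparison(s) -> [-6, 18, 31, 35, 36, 19]
Insert 19: 36 > 19 (shift), 35 > 19 (shift), 31 > 19 (shift), 18 <= 19 (stop) = 4 comparison(s) -> [-6, 18, 19, 31, 35, 36]
Total comparisons: 1 + 2 + 1 + 1 + 4 = 9


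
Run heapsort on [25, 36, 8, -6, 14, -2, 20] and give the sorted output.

Build heap: [36, 25, 20, -6, 14, -2, 8]
Extract 36: [25, 14, 20, -6, 8, -2, 36]
Extract 25: [20, 14, -2, -6, 8, 25, 36]
Extract 20: [14, 8, -2, -6, 20, 25, 36]
Extract 14: [8, -6, -2, 14, 20, 25, 36]
Extract 8: [-2, -6, 8, 14, 20, 25, 36]
Extract -2: [-6, -2, 8, 14, 20, 25, 36]


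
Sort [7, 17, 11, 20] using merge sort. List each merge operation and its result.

Divide and conquer:
  Merge [7] + [17] -> [7, 17]
  Merge [11] + [20] -> [11, 20]
  Merge [7, 17] + [11, 20] -> [7, 11, 17, 20]


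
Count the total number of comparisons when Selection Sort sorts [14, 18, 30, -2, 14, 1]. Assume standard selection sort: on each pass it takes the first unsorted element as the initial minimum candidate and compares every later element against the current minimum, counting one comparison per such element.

Pass 1: scan indices 1..5 for the minimum = 5 comparison(s); min is -2, place at index 0 -> [-2, 18, 30, 14, 14, 1]
Pass 2: scan indices 2..5 for the minimum = 4 comparison(s); min is 1, place at index 1 -> [-2, 1, 30, 14, 14, 18]
Pass 3: scan indices 3..5 for the minimum = 3 comparison(s); min is 14, place at index 2 -> [-2, 1, 14, 30, 14, 18]
Pass 4: scan indices 4..5 for the minimum = 2 comparison(s); min is 14, place at index 3 -> [-2, 1, 14, 14, 30, 18]
Pass 5: scan indices 5..5 for the minimum = 1 comparison(s); min is 18, place at index 4 -> [-2, 1, 14, 14, 18, 30]
Selection sort always scans the whole unsorted suffix, so the count is (n-1) + (n-2) + ... + 1 = n(n-1)/2 = 6*5/2 = 15 regardless of the input order.
Total comparisons: 5 + 4 + 3 + 2 + 1 = 15


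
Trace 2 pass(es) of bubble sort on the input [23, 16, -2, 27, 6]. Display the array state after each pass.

After pass 1: [16, -2, 23, 6, 27] (3 swaps)
After pass 2: [-2, 16, 6, 23, 27] (2 swaps)
Total swaps: 5


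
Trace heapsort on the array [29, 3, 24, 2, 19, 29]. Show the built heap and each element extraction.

Build heap: [29, 19, 29, 2, 3, 24]
Extract 29: [29, 19, 24, 2, 3, 29]
Extract 29: [24, 19, 3, 2, 29, 29]
Extract 24: [19, 2, 3, 24, 29, 29]
Extract 19: [3, 2, 19, 24, 29, 29]
Extract 3: [2, 3, 19, 24, 29, 29]


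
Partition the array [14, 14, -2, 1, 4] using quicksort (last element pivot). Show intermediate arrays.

Partition 1: pivot=4 at index 2 -> [-2, 1, 4, 14, 14]
Partition 2: pivot=1 at index 1 -> [-2, 1, 4, 14, 14]
Partition 3: pivot=14 at index 4 -> [-2, 1, 4, 14, 14]


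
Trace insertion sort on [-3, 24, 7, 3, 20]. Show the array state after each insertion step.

First element -3 is already 'sorted'
Insert 24: shifted 0 elements -> [-3, 24, 7, 3, 20]
Insert 7: shifted 1 elements -> [-3, 7, 24, 3, 20]
Insert 3: shifted 2 elements -> [-3, 3, 7, 24, 20]
Insert 20: shifted 1 elements -> [-3, 3, 7, 20, 24]


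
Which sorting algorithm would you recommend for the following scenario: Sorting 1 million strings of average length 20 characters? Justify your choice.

Best choice: MSD radix sort or Mergesort
Reason: MSD radix sort is a non-comparison sort that buckets the strings by successive character positions, running in time proportional to the total number of characters examined rather than O(n log n) string comparisons; mergesort is a stable O(n log n)-comparison alternative that works for arbitrary variable-length keys


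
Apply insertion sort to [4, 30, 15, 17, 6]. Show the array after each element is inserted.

First element 4 is already 'sorted'
Insert 30: shifted 0 elements -> [4, 30, 15, 17, 6]
Insert 15: shifted 1 elements -> [4, 15, 30, 17, 6]
Insert 17: shifted 1 elements -> [4, 15, 17, 30, 6]
Insert 6: shifted 3 elements -> [4, 6, 15, 17, 30]


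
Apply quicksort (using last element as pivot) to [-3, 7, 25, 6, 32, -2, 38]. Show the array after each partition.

Partition 1: pivot=38 at index 6 -> [-3, 7, 25, 6, 32, -2, 38]
Partition 2: pivot=-2 at index 1 -> [-3, -2, 25, 6, 32, 7, 38]
Partition 3: pivot=7 at index 3 -> [-3, -2, 6, 7, 32, 25, 38]
Partition 4: pivot=25 at index 4 -> [-3, -2, 6, 7, 25, 32, 38]


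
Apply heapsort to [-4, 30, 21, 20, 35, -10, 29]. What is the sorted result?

Build heap: [35, 30, 29, 20, -4, -10, 21]
Extract 35: [30, 21, 29, 20, -4, -10, 35]
Extract 30: [29, 21, -10, 20, -4, 30, 35]
Extract 29: [21, 20, -10, -4, 29, 30, 35]
Extract 21: [20, -4, -10, 21, 29, 30, 35]
Extract 20: [-4, -10, 20, 21, 29, 30, 35]
Extract -4: [-10, -4, 20, 21, 29, 30, 35]


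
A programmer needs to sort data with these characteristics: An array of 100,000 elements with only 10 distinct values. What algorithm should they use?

Best choice: 3-way quicksort or Counting sort
Reason: 3-way (Dutch national flag) partitioning groups every copy of the pivot together, so with only d=10 distinct keys quicksort finishes in O(n log d) expected time, which is effectively linear; counting sort runs in O(n + k) where k is the size of the key range (not the number of distinct values), so it is linear when the 10 values are integers drawn from a small known range


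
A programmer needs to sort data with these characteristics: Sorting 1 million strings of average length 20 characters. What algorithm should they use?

Best choice: MSD radix sort or Mergesort
Reason: MSD radix sort is a non-comparison sort that buckets the strings by successive character positions, running in time proportional to the total number of characters examined rather than O(n log n) string comparisons; mergesort is a stable O(n log n)-comparison alternative that works for arbitrary variable-length keys


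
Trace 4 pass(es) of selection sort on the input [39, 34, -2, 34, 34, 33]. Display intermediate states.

Pass 1: Select minimum -2 at index 2, swap -> [-2, 34, 39, 34, 34, 33]
Pass 2: Select minimum 33 at index 5, swap -> [-2, 33, 39, 34, 34, 34]
Pass 3: Select minimum 34 at index 3, swap -> [-2, 33, 34, 39, 34, 34]
Pass 4: Select minimum 34 at index 4, swap -> [-2, 33, 34, 34, 39, 34]


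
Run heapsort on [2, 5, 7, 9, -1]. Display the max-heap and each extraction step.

Build heap: [9, 5, 7, 2, -1]
Extract 9: [7, 5, -1, 2, 9]
Extract 7: [5, 2, -1, 7, 9]
Extract 5: [2, -1, 5, 7, 9]
Extract 2: [-1, 2, 5, 7, 9]


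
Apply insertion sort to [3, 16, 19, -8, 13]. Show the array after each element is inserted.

First element 3 is already 'sorted'
Insert 16: shifted 0 elements -> [3, 16, 19, -8, 13]
Insert 19: shifted 0 elements -> [3, 16, 19, -8, 13]
Insert -8: shifted 3 elements -> [-8, 3, 16, 19, 13]
Insert 13: shifted 2 elements -> [-8, 3, 13, 16, 19]


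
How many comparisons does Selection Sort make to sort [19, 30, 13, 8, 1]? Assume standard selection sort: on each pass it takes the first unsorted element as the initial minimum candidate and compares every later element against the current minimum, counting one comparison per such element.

Pass 1: scan indices 1..4 for the minimum = 4 comparison(s); min is 1, place at index 0 -> [1, 30, 13, 8, 19]
Pass 2: scan indices 2..4 for the minimum = 3 comparison(s); min is 8, place at index 1 -> [1, 8, 13, 30, 19]
Pass 3: scan indices 3..4 for the minimum = 2 comparison(s); min is 13, place at index 2 -> [1, 8, 13, 30, 19]
Pass 4: scan indices 4..4 for the minimum = 1 comparison(s); min is 19, place at index 3 -> [1, 8, 13, 19, 30]
Selection sort always scans the whole unsorted suffix, so the count is (n-1) + (n-2) + ... + 1 = n(n-1)/2 = 5*4/2 = 10 regardless of the input order.
Total comparisons: 4 + 3 + 2 + 1 = 10


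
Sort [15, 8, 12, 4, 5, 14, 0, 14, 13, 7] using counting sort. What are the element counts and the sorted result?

Count array: [1, 0, 0, 0, 1, 1, 0, 1, 1, 0, 0, 0, 1, 1, 2, 1]
(count[i] = number of elements equal to i)
Cumulative count: [1, 1, 1, 1, 2, 3, 3, 4, 5, 5, 5, 5, 6, 7, 9, 10]
Sorted: [0, 4, 5, 7, 8, 12, 13, 14, 14, 15]


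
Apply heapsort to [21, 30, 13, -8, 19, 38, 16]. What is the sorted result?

Build heap: [38, 30, 21, -8, 19, 13, 16]
Extract 38: [30, 19, 21, -8, 16, 13, 38]
Extract 30: [21, 19, 13, -8, 16, 30, 38]
Extract 21: [19, 16, 13, -8, 21, 30, 38]
Extract 19: [16, -8, 13, 19, 21, 30, 38]
Extract 16: [13, -8, 16, 19, 21, 30, 38]
Extract 13: [-8, 13, 16, 19, 21, 30, 38]


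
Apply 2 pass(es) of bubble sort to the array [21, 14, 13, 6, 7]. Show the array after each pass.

After pass 1: [14, 13, 6, 7, 21] (4 swaps)
After pass 2: [13, 6, 7, 14, 21] (3 swaps)
Total swaps: 7


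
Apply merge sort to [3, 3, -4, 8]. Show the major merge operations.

Divide and conquer:
  Merge [3] + [3] -> [3, 3]
  Merge [-4] + [8] -> [-4, 8]
  Merge [3, 3] + [-4, 8] -> [-4, 3, 3, 8]


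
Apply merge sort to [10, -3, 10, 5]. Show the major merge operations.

Divide and conquer:
  Merge [10] + [-3] -> [-3, 10]
  Merge [10] + [5] -> [5, 10]
  Merge [-3, 10] + [5, 10] -> [-3, 5, 10, 10]


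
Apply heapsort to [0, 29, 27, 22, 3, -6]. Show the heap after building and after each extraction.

Build heap: [29, 22, 27, 0, 3, -6]
Extract 29: [27, 22, -6, 0, 3, 29]
Extract 27: [22, 3, -6, 0, 27, 29]
Extract 22: [3, 0, -6, 22, 27, 29]
Extract 3: [0, -6, 3, 22, 27, 29]
Extract 0: [-6, 0, 3, 22, 27, 29]


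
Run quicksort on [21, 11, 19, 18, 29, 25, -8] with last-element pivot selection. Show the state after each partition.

Partition 1: pivot=-8 at index 0 -> [-8, 11, 19, 18, 29, 25, 21]
Partition 2: pivot=21 at index 4 -> [-8, 11, 19, 18, 21, 25, 29]
Partition 3: pivot=18 at index 2 -> [-8, 11, 18, 19, 21, 25, 29]
Partition 4: pivot=29 at index 6 -> [-8, 11, 18, 19, 21, 25, 29]


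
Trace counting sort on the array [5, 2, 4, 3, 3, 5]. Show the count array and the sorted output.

Count array: [0, 0, 1, 2, 1, 2]
(count[i] = number of elements equal to i)
Cumulative count: [0, 0, 1, 3, 4, 6]
Sorted: [2, 3, 3, 4, 5, 5]


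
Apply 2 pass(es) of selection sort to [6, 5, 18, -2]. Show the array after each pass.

Pass 1: Select minimum -2 at index 3, swap -> [-2, 5, 18, 6]
Pass 2: Select minimum 5 at index 1, swap -> [-2, 5, 18, 6]


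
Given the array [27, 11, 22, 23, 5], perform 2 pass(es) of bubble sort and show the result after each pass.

After pass 1: [11, 22, 23, 5, 27] (4 swaps)
After pass 2: [11, 22, 5, 23, 27] (1 swaps)
Total swaps: 5


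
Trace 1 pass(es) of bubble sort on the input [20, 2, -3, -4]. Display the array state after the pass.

After pass 1: [2, -3, -4, 20] (3 swaps)
Total swaps: 3


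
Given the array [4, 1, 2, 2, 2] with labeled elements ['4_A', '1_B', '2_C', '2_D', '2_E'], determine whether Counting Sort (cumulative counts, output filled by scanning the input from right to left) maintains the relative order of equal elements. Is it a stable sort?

Trace Counting Sort on the labeled array (the key is the number; the letter only tracks identity):
  Counts for values 0..4: [0, 1, 3, 0, 1]
  Cumulative counts: [0, 1, 4, 4, 5]
  Scan right to left: place 2_E at output index 3
  Scan right to left: place 2_D at output index 2
  Scan right to left: place 2_C at output index 1
  Scan right to left: place 1_B at output index 0
  Scan right to left: place 4_A at output index 4
  Output: [1_B, 2_C, 2_D, 2_E, 4_A]
Equal keys:
  value 2: originally 2_C, 2_D, 2_E; after sorting 2_C, 2_D, 2_E -> order preserved
All equal keys kept their original relative order. Counting Sort is stable: scanning the input right to left with decreasing cumulative counts places later duplicates at later output positions.
Answer: Stable


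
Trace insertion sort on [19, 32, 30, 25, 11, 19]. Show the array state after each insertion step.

First element 19 is already 'sorted'
Insert 32: shifted 0 elements -> [19, 32, 30, 25, 11, 19]
Insert 30: shifted 1 elements -> [19, 30, 32, 25, 11, 19]
Insert 25: shifted 2 elements -> [19, 25, 30, 32, 11, 19]
Insert 11: shifted 4 elements -> [11, 19, 25, 30, 32, 19]
Insert 19: shifted 3 elements -> [11, 19, 19, 25, 30, 32]


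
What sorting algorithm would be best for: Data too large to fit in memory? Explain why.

Best choice: External merge sort
Reason: Minimizes disk I/O by sequential reads/writes


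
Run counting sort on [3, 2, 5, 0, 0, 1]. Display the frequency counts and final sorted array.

Count array: [2, 1, 1, 1, 0, 1]
(count[i] = number of elements equal to i)
Cumulative count: [2, 3, 4, 5, 5, 6]
Sorted: [0, 0, 1, 2, 3, 5]


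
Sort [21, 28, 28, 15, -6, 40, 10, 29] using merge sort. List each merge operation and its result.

Divide and conquer:
  Merge [21] + [28] -> [21, 28]
  Merge [28] + [15] -> [15, 28]
  Merge [21, 28] + [15, 28] -> [15, 21, 28, 28]
  Merge [-6] + [40] -> [-6, 40]
  Merge [10] + [29] -> [10, 29]
  Merge [-6, 40] + [10, 29] -> [-6, 10, 29, 40]
  Merge [15, 21, 28, 28] + [-6, 10, 29, 40] -> [-6, 10, 15, 21, 28, 28, 29, 40]


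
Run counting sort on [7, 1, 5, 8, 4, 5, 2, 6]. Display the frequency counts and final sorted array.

Count array: [0, 1, 1, 0, 1, 2, 1, 1, 1]
(count[i] = number of elements equal to i)
Cumulative count: [0, 1, 2, 2, 3, 5, 6, 7, 8]
Sorted: [1, 2, 4, 5, 5, 6, 7, 8]


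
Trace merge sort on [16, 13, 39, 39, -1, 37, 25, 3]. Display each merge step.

Divide and conquer:
  Merge [16] + [13] -> [13, 16]
  Merge [39] + [39] -> [39, 39]
  Merge [13, 16] + [39, 39] -> [13, 16, 39, 39]
  Merge [-1] + [37] -> [-1, 37]
  Merge [25] + [3] -> [3, 25]
  Merge [-1, 37] + [3, 25] -> [-1, 3, 25, 37]
  Merge [13, 16, 39, 39] + [-1, 3, 25, 37] -> [-1, 3, 13, 16, 25, 37, 39, 39]


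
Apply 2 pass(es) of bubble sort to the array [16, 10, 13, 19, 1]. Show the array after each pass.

After pass 1: [10, 13, 16, 1, 19] (3 swaps)
After pass 2: [10, 13, 1, 16, 19] (1 swaps)
Total swaps: 4


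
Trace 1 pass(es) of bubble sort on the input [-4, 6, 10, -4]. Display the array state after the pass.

After pass 1: [-4, 6, -4, 10] (1 swaps)
Total swaps: 1


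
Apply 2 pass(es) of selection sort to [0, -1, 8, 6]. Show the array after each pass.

Pass 1: Select minimum -1 at index 1, swap -> [-1, 0, 8, 6]
Pass 2: Select minimum 0 at index 1, swap -> [-1, 0, 8, 6]


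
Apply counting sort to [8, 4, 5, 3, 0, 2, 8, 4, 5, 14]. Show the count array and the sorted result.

Count array: [1, 0, 1, 1, 2, 2, 0, 0, 2, 0, 0, 0, 0, 0, 1]
(count[i] = number of elements equal to i)
Cumulative count: [1, 1, 2, 3, 5, 7, 7, 7, 9, 9, 9, 9, 9, 9, 10]
Sorted: [0, 2, 3, 4, 4, 5, 5, 8, 8, 14]


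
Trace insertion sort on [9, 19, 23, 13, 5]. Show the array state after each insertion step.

First element 9 is already 'sorted'
Insert 19: shifted 0 elements -> [9, 19, 23, 13, 5]
Insert 23: shifted 0 elements -> [9, 19, 23, 13, 5]
Insert 13: shifted 2 elements -> [9, 13, 19, 23, 5]
Insert 5: shifted 4 elements -> [5, 9, 13, 19, 23]


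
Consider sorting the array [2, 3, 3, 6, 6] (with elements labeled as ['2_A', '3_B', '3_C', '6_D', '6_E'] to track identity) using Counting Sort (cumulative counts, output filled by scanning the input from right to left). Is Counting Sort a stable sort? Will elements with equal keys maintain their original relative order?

Trace Counting Sort on the labeled array (the key is the number; the letter only tracks identity):
  Counts for values 0..6: [0, 0, 1, 2, 0, 0, 2]
  Cumulative counts: [0, 0, 1, 3, 3, 3, 5]
  Scan right to left: place 6_E at output index 4
  Scan right to left: place 6_D at output index 3
  Scan right to left: place 3_C at output index 2
  Scan right to left: place 3_B at output index 1
  Scan right to left: place 2_A at output index 0
  Output: [2_A, 3_B, 3_C, 6_D, 6_E]
Equal keys:
  value 3: originally 3_B, 3_C; after sorting 3_B, 3_C -> order preserved
  value 6: originally 6_D, 6_E; after sorting 6_D, 6_E -> order preserved
All equal keys kept their original relative order. Counting Sort is stable: scanning the input right to left with decreasing cumulative counts places later duplicates at later output positions.
Answer: Stable


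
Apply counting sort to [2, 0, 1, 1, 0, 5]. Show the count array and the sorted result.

Count array: [2, 2, 1, 0, 0, 1]
(count[i] = number of elements equal to i)
Cumulative count: [2, 4, 5, 5, 5, 6]
Sorted: [0, 0, 1, 1, 2, 5]


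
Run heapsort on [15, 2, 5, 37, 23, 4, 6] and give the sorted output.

Build heap: [37, 23, 6, 2, 15, 4, 5]
Extract 37: [23, 15, 6, 2, 5, 4, 37]
Extract 23: [15, 5, 6, 2, 4, 23, 37]
Extract 15: [6, 5, 4, 2, 15, 23, 37]
Extract 6: [5, 2, 4, 6, 15, 23, 37]
Extract 5: [4, 2, 5, 6, 15, 23, 37]
Extract 4: [2, 4, 5, 6, 15, 23, 37]


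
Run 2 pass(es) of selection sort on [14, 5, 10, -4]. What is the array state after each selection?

Pass 1: Select minimum -4 at index 3, swap -> [-4, 5, 10, 14]
Pass 2: Select minimum 5 at index 1, swap -> [-4, 5, 10, 14]


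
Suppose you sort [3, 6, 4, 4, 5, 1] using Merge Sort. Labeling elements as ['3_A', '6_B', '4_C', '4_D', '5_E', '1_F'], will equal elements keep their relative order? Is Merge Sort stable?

Trace Merge Sort on the labeled array (the key is the number; the letter only tracks identity):
  Merge [6_B] + [4_C] -> [4_C, 6_B]
  Merge [3_A] + [4_C, 6_B] -> [3_A, 4_C, 6_B]
  Merge [5_E] + [1_F] -> [1_F, 5_E]
  Merge [4_D] + [1_F, 5_E] -> [1_F, 4_D, 5_E]
  Merge [3_A, 4_C, 6_B] + [1_F, 4_D, 5_E] -> [1_F, 3_A, 4_C, 4_D, 5_E, 6_B]
Final order: [1_F, 3_A, 4_C, 4_D, 5_E, 6_B]
Equal keys:
  value 4: originally 4_C, 4_D; after sorting 4_C, 4_D -> order preserved
All equal keys kept their original relative order. Merge Sort is stable: when the heads of the two halves are equal the merge takes from the left half first.
Answer: Stable


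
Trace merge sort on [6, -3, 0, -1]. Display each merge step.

Divide and conquer:
  Merge [6] + [-3] -> [-3, 6]
  Merge [0] + [-1] -> [-1, 0]
  Merge [-3, 6] + [-1, 0] -> [-3, -1, 0, 6]


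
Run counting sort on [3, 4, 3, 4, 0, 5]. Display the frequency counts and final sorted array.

Count array: [1, 0, 0, 2, 2, 1]
(count[i] = number of elements equal to i)
Cumulative count: [1, 1, 1, 3, 5, 6]
Sorted: [0, 3, 3, 4, 4, 5]


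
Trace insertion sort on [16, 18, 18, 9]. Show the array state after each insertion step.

First element 16 is already 'sorted'
Insert 18: shifted 0 elements -> [16, 18, 18, 9]
Insert 18: shifted 0 elements -> [16, 18, 18, 9]
Insert 9: shifted 3 elements -> [9, 16, 18, 18]


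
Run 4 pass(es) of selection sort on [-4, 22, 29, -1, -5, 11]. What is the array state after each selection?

Pass 1: Select minimum -5 at index 4, swap -> [-5, 22, 29, -1, -4, 11]
Pass 2: Select minimum -4 at index 4, swap -> [-5, -4, 29, -1, 22, 11]
Pass 3: Select minimum -1 at index 3, swap -> [-5, -4, -1, 29, 22, 11]
Pass 4: Select minimum 11 at index 5, swap -> [-5, -4, -1, 11, 22, 29]


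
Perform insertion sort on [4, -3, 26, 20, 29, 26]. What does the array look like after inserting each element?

First element 4 is already 'sorted'
Insert -3: shifted 1 elements -> [-3, 4, 26, 20, 29, 26]
Insert 26: shifted 0 elements -> [-3, 4, 26, 20, 29, 26]
Insert 20: shifted 1 elements -> [-3, 4, 20, 26, 29, 26]
Insert 29: shifted 0 elements -> [-3, 4, 20, 26, 29, 26]
Insert 26: shifted 1 elements -> [-3, 4, 20, 26, 26, 29]


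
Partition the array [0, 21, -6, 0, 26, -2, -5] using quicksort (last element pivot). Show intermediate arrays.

Partition 1: pivot=-5 at index 1 -> [-6, -5, 0, 0, 26, -2, 21]
Partition 2: pivot=21 at index 5 -> [-6, -5, 0, 0, -2, 21, 26]
Partition 3: pivot=-2 at index 2 -> [-6, -5, -2, 0, 0, 21, 26]
Partition 4: pivot=0 at index 4 -> [-6, -5, -2, 0, 0, 21, 26]


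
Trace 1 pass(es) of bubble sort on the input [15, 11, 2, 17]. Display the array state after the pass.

After pass 1: [11, 2, 15, 17] (2 swaps)
Total swaps: 2


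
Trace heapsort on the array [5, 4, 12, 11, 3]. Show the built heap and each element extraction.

Build heap: [12, 11, 5, 4, 3]
Extract 12: [11, 4, 5, 3, 12]
Extract 11: [5, 4, 3, 11, 12]
Extract 5: [4, 3, 5, 11, 12]
Extract 4: [3, 4, 5, 11, 12]


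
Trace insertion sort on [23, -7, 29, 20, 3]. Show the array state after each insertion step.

First element 23 is already 'sorted'
Insert -7: shifted 1 elements -> [-7, 23, 29, 20, 3]
Insert 29: shifted 0 elements -> [-7, 23, 29, 20, 3]
Insert 20: shifted 2 elements -> [-7, 20, 23, 29, 3]
Insert 3: shifted 3 elements -> [-7, 3, 20, 23, 29]


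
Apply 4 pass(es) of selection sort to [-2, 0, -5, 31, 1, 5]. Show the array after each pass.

Pass 1: Select minimum -5 at index 2, swap -> [-5, 0, -2, 31, 1, 5]
Pass 2: Select minimum -2 at index 2, swap -> [-5, -2, 0, 31, 1, 5]
Pass 3: Select minimum 0 at index 2, swap -> [-5, -2, 0, 31, 1, 5]
Pass 4: Select minimum 1 at index 4, swap -> [-5, -2, 0, 1, 31, 5]


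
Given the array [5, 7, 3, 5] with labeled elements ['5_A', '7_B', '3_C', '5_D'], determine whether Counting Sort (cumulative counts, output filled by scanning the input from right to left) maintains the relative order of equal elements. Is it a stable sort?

Trace Counting Sort on the labeled array (the key is the number; the letter only tracks identity):
  Counts for values 0..7: [0, 0, 0, 1, 0, 2, 0, 1]
  Cumulative counts: [0, 0, 0, 1, 1, 3, 3, 4]
  Scan right to left: place 5_D at output index 2
  Scan right to left: place 3_C at output index 0
  Scan right to left: place 7_B at output index 3
  Scan right to left: place 5_A at output index 1
  Output: [3_C, 5_A, 5_D, 7_B]
Equal keys:
  value 5: originally 5_A, 5_D; after sorting 5_A, 5_D -> order preserved
All equal keys kept their original relative order. Counting Sort is stable: scanning the input right to left with decreasing cumulative counts places later duplicates at later output positions.
Answer: Stable


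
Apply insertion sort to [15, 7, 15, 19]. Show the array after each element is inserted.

First element 15 is already 'sorted'
Insert 7: shifted 1 elements -> [7, 15, 15, 19]
Insert 15: shifted 0 elements -> [7, 15, 15, 19]
Insert 19: shifted 0 elements -> [7, 15, 15, 19]


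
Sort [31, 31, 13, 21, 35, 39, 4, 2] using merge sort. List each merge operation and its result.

Divide and conquer:
  Merge [31] + [31] -> [31, 31]
  Merge [13] + [21] -> [13, 21]
  Merge [31, 31] + [13, 21] -> [13, 21, 31, 31]
  Merge [35] + [39] -> [35, 39]
  Merge [4] + [2] -> [2, 4]
  Merge [35, 39] + [2, 4] -> [2, 4, 35, 39]
  Merge [13, 21, 31, 31] + [2, 4, 35, 39] -> [2, 4, 13, 21, 31, 31, 35, 39]


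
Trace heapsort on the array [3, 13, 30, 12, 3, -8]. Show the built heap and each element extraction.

Build heap: [30, 13, 3, 12, 3, -8]
Extract 30: [13, 12, 3, -8, 3, 30]
Extract 13: [12, 3, 3, -8, 13, 30]
Extract 12: [3, -8, 3, 12, 13, 30]
Extract 3: [3, -8, 3, 12, 13, 30]
Extract 3: [-8, 3, 3, 12, 13, 30]


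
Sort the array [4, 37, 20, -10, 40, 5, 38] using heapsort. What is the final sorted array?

Build heap: [40, 37, 38, -10, 4, 5, 20]
Extract 40: [38, 37, 20, -10, 4, 5, 40]
Extract 38: [37, 5, 20, -10, 4, 38, 40]
Extract 37: [20, 5, 4, -10, 37, 38, 40]
Extract 20: [5, -10, 4, 20, 37, 38, 40]
Extract 5: [4, -10, 5, 20, 37, 38, 40]
Extract 4: [-10, 4, 5, 20, 37, 38, 40]


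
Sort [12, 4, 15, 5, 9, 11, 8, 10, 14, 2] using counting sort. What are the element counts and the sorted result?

Count array: [0, 0, 1, 0, 1, 1, 0, 0, 1, 1, 1, 1, 1, 0, 1, 1]
(count[i] = number of elements equal to i)
Cumulative count: [0, 0, 1, 1, 2, 3, 3, 3, 4, 5, 6, 7, 8, 8, 9, 10]
Sorted: [2, 4, 5, 8, 9, 10, 11, 12, 14, 15]


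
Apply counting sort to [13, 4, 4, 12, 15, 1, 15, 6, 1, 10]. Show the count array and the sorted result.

Count array: [0, 2, 0, 0, 2, 0, 1, 0, 0, 0, 1, 0, 1, 1, 0, 2]
(count[i] = number of elements equal to i)
Cumulative count: [0, 2, 2, 2, 4, 4, 5, 5, 5, 5, 6, 6, 7, 8, 8, 10]
Sorted: [1, 1, 4, 4, 6, 10, 12, 13, 15, 15]


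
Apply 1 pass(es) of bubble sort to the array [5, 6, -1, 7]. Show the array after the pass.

After pass 1: [5, -1, 6, 7] (1 swaps)
Total swaps: 1


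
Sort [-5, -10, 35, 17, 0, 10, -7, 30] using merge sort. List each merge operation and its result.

Divide and conquer:
  Merge [-5] + [-10] -> [-10, -5]
  Merge [35] + [17] -> [17, 35]
  Merge [-10, -5] + [17, 35] -> [-10, -5, 17, 35]
  Merge [0] + [10] -> [0, 10]
  Merge [-7] + [30] -> [-7, 30]
  Merge [0, 10] + [-7, 30] -> [-7, 0, 10, 30]
  Merge [-10, -5, 17, 35] + [-7, 0, 10, 30] -> [-10, -7, -5, 0, 10, 17, 30, 35]


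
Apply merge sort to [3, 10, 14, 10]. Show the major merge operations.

Divide and conquer:
  Merge [3] + [10] -> [3, 10]
  Merge [14] + [10] -> [10, 14]
  Merge [3, 10] + [10, 14] -> [3, 10, 10, 14]


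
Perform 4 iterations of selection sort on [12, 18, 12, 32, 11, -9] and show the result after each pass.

Pass 1: Select minimum -9 at index 5, swap -> [-9, 18, 12, 32, 11, 12]
Pass 2: Select minimum 11 at index 4, swap -> [-9, 11, 12, 32, 18, 12]
Pass 3: Select minimum 12 at index 2, swap -> [-9, 11, 12, 32, 18, 12]
Pass 4: Select minimum 12 at index 5, swap -> [-9, 11, 12, 12, 18, 32]


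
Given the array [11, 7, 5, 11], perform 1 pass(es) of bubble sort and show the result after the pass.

After pass 1: [7, 5, 11, 11] (2 swaps)
Total swaps: 2


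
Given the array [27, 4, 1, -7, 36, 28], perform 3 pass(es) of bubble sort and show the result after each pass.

After pass 1: [4, 1, -7, 27, 28, 36] (4 swaps)
After pass 2: [1, -7, 4, 27, 28, 36] (2 swaps)
After pass 3: [-7, 1, 4, 27, 28, 36] (1 swaps)
Total swaps: 7


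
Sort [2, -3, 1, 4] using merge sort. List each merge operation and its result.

Divide and conquer:
  Merge [2] + [-3] -> [-3, 2]
  Merge [1] + [4] -> [1, 4]
  Merge [-3, 2] + [1, 4] -> [-3, 1, 2, 4]


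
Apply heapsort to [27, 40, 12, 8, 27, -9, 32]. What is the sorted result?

Build heap: [40, 27, 32, 8, 27, -9, 12]
Extract 40: [32, 27, 12, 8, 27, -9, 40]
Extract 32: [27, 27, 12, 8, -9, 32, 40]
Extract 27: [27, 8, 12, -9, 27, 32, 40]
Extract 27: [12, 8, -9, 27, 27, 32, 40]
Extract 12: [8, -9, 12, 27, 27, 32, 40]
Extract 8: [-9, 8, 12, 27, 27, 32, 40]


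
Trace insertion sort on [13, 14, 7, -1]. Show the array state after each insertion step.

First element 13 is already 'sorted'
Insert 14: shifted 0 elements -> [13, 14, 7, -1]
Insert 7: shifted 2 elements -> [7, 13, 14, -1]
Insert -1: shifted 3 elements -> [-1, 7, 13, 14]


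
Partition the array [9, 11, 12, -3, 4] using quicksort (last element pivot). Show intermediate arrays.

Partition 1: pivot=4 at index 1 -> [-3, 4, 12, 9, 11]
Partition 2: pivot=11 at index 3 -> [-3, 4, 9, 11, 12]


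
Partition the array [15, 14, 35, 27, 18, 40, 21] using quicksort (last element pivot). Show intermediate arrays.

Partition 1: pivot=21 at index 3 -> [15, 14, 18, 21, 35, 40, 27]
Partition 2: pivot=18 at index 2 -> [15, 14, 18, 21, 35, 40, 27]
Partition 3: pivot=14 at index 0 -> [14, 15, 18, 21, 35, 40, 27]
Partition 4: pivot=27 at index 4 -> [14, 15, 18, 21, 27, 40, 35]
Partition 5: pivot=35 at index 5 -> [14, 15, 18, 21, 27, 35, 40]


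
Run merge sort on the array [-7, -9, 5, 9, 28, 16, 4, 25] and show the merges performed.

Divide and conquer:
  Merge [-7] + [-9] -> [-9, -7]
  Merge [5] + [9] -> [5, 9]
  Merge [-9, -7] + [5, 9] -> [-9, -7, 5, 9]
  Merge [28] + [16] -> [16, 28]
  Merge [4] + [25] -> [4, 25]
  Merge [16, 28] + [4, 25] -> [4, 16, 25, 28]
  Merge [-9, -7, 5, 9] + [4, 16, 25, 28] -> [-9, -7, 4, 5, 9, 16, 25, 28]


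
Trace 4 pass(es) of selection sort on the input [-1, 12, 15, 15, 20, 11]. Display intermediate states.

Pass 1: Select minimum -1 at index 0, swap -> [-1, 12, 15, 15, 20, 11]
Pass 2: Select minimum 11 at index 5, swap -> [-1, 11, 15, 15, 20, 12]
Pass 3: Select minimum 12 at index 5, swap -> [-1, 11, 12, 15, 20, 15]
Pass 4: Select minimum 15 at index 3, swap -> [-1, 11, 12, 15, 20, 15]


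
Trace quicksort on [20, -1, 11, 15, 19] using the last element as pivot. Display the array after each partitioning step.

Partition 1: pivot=19 at index 3 -> [-1, 11, 15, 19, 20]
Partition 2: pivot=15 at index 2 -> [-1, 11, 15, 19, 20]
Partition 3: pivot=11 at index 1 -> [-1, 11, 15, 19, 20]


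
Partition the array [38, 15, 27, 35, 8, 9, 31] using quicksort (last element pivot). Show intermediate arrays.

Partition 1: pivot=31 at index 4 -> [15, 27, 8, 9, 31, 35, 38]
Partition 2: pivot=9 at index 1 -> [8, 9, 15, 27, 31, 35, 38]
Partition 3: pivot=27 at index 3 -> [8, 9, 15, 27, 31, 35, 38]
Partition 4: pivot=38 at index 6 -> [8, 9, 15, 27, 31, 35, 38]


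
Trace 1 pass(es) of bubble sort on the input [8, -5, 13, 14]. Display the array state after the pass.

After pass 1: [-5, 8, 13, 14] (1 swaps)
Total swaps: 1


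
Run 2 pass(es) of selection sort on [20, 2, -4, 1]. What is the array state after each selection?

Pass 1: Select minimum -4 at index 2, swap -> [-4, 2, 20, 1]
Pass 2: Select minimum 1 at index 3, swap -> [-4, 1, 20, 2]


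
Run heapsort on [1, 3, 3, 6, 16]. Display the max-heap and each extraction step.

Build heap: [16, 6, 3, 1, 3]
Extract 16: [6, 3, 3, 1, 16]
Extract 6: [3, 1, 3, 6, 16]
Extract 3: [3, 1, 3, 6, 16]
Extract 3: [1, 3, 3, 6, 16]


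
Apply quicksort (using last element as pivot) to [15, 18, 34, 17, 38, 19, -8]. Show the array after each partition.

Partition 1: pivot=-8 at index 0 -> [-8, 18, 34, 17, 38, 19, 15]
Partition 2: pivot=15 at index 1 -> [-8, 15, 34, 17, 38, 19, 18]
Partition 3: pivot=18 at index 3 -> [-8, 15, 17, 18, 38, 19, 34]
Partition 4: pivot=34 at index 5 -> [-8, 15, 17, 18, 19, 34, 38]


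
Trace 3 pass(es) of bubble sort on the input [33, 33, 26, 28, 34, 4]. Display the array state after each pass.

After pass 1: [33, 26, 28, 33, 4, 34] (3 swaps)
After pass 2: [26, 28, 33, 4, 33, 34] (3 swaps)
After pass 3: [26, 28, 4, 33, 33, 34] (1 swaps)
Total swaps: 7


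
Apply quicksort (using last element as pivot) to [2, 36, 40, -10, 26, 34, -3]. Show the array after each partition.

Partition 1: pivot=-3 at index 1 -> [-10, -3, 40, 2, 26, 34, 36]
Partition 2: pivot=36 at index 5 -> [-10, -3, 2, 26, 34, 36, 40]
Partition 3: pivot=34 at index 4 -> [-10, -3, 2, 26, 34, 36, 40]
Partition 4: pivot=26 at index 3 -> [-10, -3, 2, 26, 34, 36, 40]


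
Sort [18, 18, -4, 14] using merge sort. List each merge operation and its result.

Divide and conquer:
  Merge [18] + [18] -> [18, 18]
  Merge [-4] + [14] -> [-4, 14]
  Merge [18, 18] + [-4, 14] -> [-4, 14, 18, 18]


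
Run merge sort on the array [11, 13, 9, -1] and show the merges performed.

Divide and conquer:
  Merge [11] + [13] -> [11, 13]
  Merge [9] + [-1] -> [-1, 9]
  Merge [11, 13] + [-1, 9] -> [-1, 9, 11, 13]


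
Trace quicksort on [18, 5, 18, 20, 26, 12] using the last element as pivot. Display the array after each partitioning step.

Partition 1: pivot=12 at index 1 -> [5, 12, 18, 20, 26, 18]
Partition 2: pivot=18 at index 3 -> [5, 12, 18, 18, 26, 20]
Partition 3: pivot=20 at index 4 -> [5, 12, 18, 18, 20, 26]


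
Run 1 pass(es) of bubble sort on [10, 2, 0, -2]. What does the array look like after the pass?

After pass 1: [2, 0, -2, 10] (3 swaps)
Total swaps: 3


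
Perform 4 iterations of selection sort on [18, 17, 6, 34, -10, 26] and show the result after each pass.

Pass 1: Select minimum -10 at index 4, swap -> [-10, 17, 6, 34, 18, 26]
Pass 2: Select minimum 6 at index 2, swap -> [-10, 6, 17, 34, 18, 26]
Pass 3: Select minimum 17 at index 2, swap -> [-10, 6, 17, 34, 18, 26]
Pass 4: Select minimum 18 at index 4, swap -> [-10, 6, 17, 18, 34, 26]


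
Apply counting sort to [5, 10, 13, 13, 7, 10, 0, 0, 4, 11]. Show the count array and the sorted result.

Count array: [2, 0, 0, 0, 1, 1, 0, 1, 0, 0, 2, 1, 0, 2]
(count[i] = number of elements equal to i)
Cumulative count: [2, 2, 2, 2, 3, 4, 4, 5, 5, 5, 7, 8, 8, 10]
Sorted: [0, 0, 4, 5, 7, 10, 10, 11, 13, 13]


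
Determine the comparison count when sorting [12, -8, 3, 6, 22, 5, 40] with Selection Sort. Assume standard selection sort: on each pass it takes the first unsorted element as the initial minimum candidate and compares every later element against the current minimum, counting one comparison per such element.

Pass 1: scan indices 1..6 for the minimum = 6 comparison(s); min is -8, place at index 0 -> [-8, 12, 3, 6, 22, 5, 40]
Pass 2: scan indices 2..6 for the minimum = 5 comparison(s); min is 3, place at index 1 -> [-8, 3, 12, 6, 22, 5, 40]
Pass 3: scan indices 3..6 for the minimum = 4 comparison(s); min is 5, place at index 2 -> [-8, 3, 5, 6, 22, 12, 40]
Pass 4: scan indices 4..6 for the minimum = 3 comparison(s); min is 6, place at index 3 -> [-8, 3, 5, 6, 22, 12, 40]
Pass 5: scan indices 5..6 for the minimum = 2 comparison(s); min is 12, place at index 4 -> [-8, 3, 5, 6, 12, 22, 40]
Pass 6: scan indices 6..6 for the minimum = 1 comparison(s); min is 22, place at index 5 -> [-8, 3, 5, 6, 12, 22, 40]
Selection sort always scans the whole unsorted suffix, so the count is (n-1) + (n-2) + ... + 1 = n(n-1)/2 = 7*6/2 = 21 regardless of the input order.
Total comparisons: 6 + 5 + 4 + 3 + 2 + 1 = 21


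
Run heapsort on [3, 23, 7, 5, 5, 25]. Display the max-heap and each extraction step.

Build heap: [25, 23, 7, 5, 5, 3]
Extract 25: [23, 5, 7, 3, 5, 25]
Extract 23: [7, 5, 5, 3, 23, 25]
Extract 7: [5, 3, 5, 7, 23, 25]
Extract 5: [5, 3, 5, 7, 23, 25]
Extract 5: [3, 5, 5, 7, 23, 25]


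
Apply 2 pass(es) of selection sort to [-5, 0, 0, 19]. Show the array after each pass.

Pass 1: Select minimum -5 at index 0, swap -> [-5, 0, 0, 19]
Pass 2: Select minimum 0 at index 1, swap -> [-5, 0, 0, 19]


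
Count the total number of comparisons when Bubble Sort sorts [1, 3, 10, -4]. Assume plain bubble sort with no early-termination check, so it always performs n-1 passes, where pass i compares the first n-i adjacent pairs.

Pass 1: compare adjacent pairs (0,1)..(2,3) = 3 comparison(s), 1 swap(s) -> [1, 3, -4, 10]
Pass 2: compare adjacent pairs (0,1)..(1,2) = 2 comparison(s), 1 swap(s) -> [1, -4, 3, 10]
Pass 3: compare adjacent pairs (0,1)..(0,1) = 1 comparison(s), 1 swap(s) -> [-4, 1, 3, 10]
Total comparisons: 3 + 2 + 1 = 6


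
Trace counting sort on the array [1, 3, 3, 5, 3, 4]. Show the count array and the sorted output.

Count array: [0, 1, 0, 3, 1, 1]
(count[i] = number of elements equal to i)
Cumulative count: [0, 1, 1, 4, 5, 6]
Sorted: [1, 3, 3, 3, 4, 5]


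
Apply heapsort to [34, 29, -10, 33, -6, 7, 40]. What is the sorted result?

Build heap: [40, 33, 34, 29, -6, 7, -10]
Extract 40: [34, 33, 7, 29, -6, -10, 40]
Extract 34: [33, 29, 7, -10, -6, 34, 40]
Extract 33: [29, -6, 7, -10, 33, 34, 40]
Extract 29: [7, -6, -10, 29, 33, 34, 40]
Extract 7: [-6, -10, 7, 29, 33, 34, 40]
Extract -6: [-10, -6, 7, 29, 33, 34, 40]


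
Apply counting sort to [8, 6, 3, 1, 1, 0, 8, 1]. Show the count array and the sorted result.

Count array: [1, 3, 0, 1, 0, 0, 1, 0, 2]
(count[i] = number of elements equal to i)
Cumulative count: [1, 4, 4, 5, 5, 5, 6, 6, 8]
Sorted: [0, 1, 1, 1, 3, 6, 8, 8]


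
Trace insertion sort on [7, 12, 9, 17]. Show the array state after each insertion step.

First element 7 is already 'sorted'
Insert 12: shifted 0 elements -> [7, 12, 9, 17]
Insert 9: shifted 1 elements -> [7, 9, 12, 17]
Insert 17: shifted 0 elements -> [7, 9, 12, 17]


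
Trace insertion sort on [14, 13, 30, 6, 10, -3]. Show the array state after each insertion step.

First element 14 is already 'sorted'
Insert 13: shifted 1 elements -> [13, 14, 30, 6, 10, -3]
Insert 30: shifted 0 elements -> [13, 14, 30, 6, 10, -3]
Insert 6: shifted 3 elements -> [6, 13, 14, 30, 10, -3]
Insert 10: shifted 3 elements -> [6, 10, 13, 14, 30, -3]
Insert -3: shifted 5 elements -> [-3, 6, 10, 13, 14, 30]


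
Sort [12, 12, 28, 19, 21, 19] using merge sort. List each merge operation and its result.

Divide and conquer:
  Merge [12] + [28] -> [12, 28]
  Merge [12] + [12, 28] -> [12, 12, 28]
  Merge [21] + [19] -> [19, 21]
  Merge [19] + [19, 21] -> [19, 19, 21]
  Merge [12, 12, 28] + [19, 19, 21] -> [12, 12, 19, 19, 21, 28]


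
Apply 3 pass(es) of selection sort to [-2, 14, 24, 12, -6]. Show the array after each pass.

Pass 1: Select minimum -6 at index 4, swap -> [-6, 14, 24, 12, -2]
Pass 2: Select minimum -2 at index 4, swap -> [-6, -2, 24, 12, 14]
Pass 3: Select minimum 12 at index 3, swap -> [-6, -2, 12, 24, 14]


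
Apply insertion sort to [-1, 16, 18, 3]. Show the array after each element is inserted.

First element -1 is already 'sorted'
Insert 16: shifted 0 elements -> [-1, 16, 18, 3]
Insert 18: shifted 0 elements -> [-1, 16, 18, 3]
Insert 3: shifted 2 elements -> [-1, 3, 16, 18]


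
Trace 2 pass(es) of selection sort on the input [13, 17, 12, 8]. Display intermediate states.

Pass 1: Select minimum 8 at index 3, swap -> [8, 17, 12, 13]
Pass 2: Select minimum 12 at index 2, swap -> [8, 12, 17, 13]


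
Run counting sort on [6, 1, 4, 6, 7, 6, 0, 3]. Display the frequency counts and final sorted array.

Count array: [1, 1, 0, 1, 1, 0, 3, 1]
(count[i] = number of elements equal to i)
Cumulative count: [1, 2, 2, 3, 4, 4, 7, 8]
Sorted: [0, 1, 3, 4, 6, 6, 6, 7]


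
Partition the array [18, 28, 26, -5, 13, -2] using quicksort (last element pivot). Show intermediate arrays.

Partition 1: pivot=-2 at index 1 -> [-5, -2, 26, 18, 13, 28]
Partition 2: pivot=28 at index 5 -> [-5, -2, 26, 18, 13, 28]
Partition 3: pivot=13 at index 2 -> [-5, -2, 13, 18, 26, 28]
Partition 4: pivot=26 at index 4 -> [-5, -2, 13, 18, 26, 28]


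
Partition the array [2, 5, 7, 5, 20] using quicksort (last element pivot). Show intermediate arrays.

Partition 1: pivot=20 at index 4 -> [2, 5, 7, 5, 20]
Partition 2: pivot=5 at index 2 -> [2, 5, 5, 7, 20]
Partition 3: pivot=5 at index 1 -> [2, 5, 5, 7, 20]


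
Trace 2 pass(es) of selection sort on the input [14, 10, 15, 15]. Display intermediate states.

Pass 1: Select minimum 10 at index 1, swap -> [10, 14, 15, 15]
Pass 2: Select minimum 14 at index 1, swap -> [10, 14, 15, 15]
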